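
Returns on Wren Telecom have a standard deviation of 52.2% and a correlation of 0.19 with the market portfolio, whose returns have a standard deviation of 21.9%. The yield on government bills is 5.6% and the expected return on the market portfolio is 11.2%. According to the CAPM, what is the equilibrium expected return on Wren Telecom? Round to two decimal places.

β = ρ × σ_i / σ_m = 0.19 × 52.2% / 21.9% = 0.4529
MRP = 11.2% − 5.6% = 5.60%
E(R) = 5.6% + 0.4529 × 5.6% = 8.14%

8.14%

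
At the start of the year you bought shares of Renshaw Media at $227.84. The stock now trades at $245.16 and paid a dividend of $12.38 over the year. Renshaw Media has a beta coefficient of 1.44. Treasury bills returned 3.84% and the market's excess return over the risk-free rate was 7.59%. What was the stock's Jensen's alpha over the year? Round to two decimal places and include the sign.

-1.73%

Realised HPR = (P1 + D1 − P0) / P0 = (245.16 + 12.38 − 227.84) / 227.84 = 29.70 / 227.84 = 13.0355%
CAPM required = R_f + β·MRP = 3.84% + 1.44 × 7.59% = 14.7696%
α = realised − required = 13.0355% − 14.7696% = -1.73%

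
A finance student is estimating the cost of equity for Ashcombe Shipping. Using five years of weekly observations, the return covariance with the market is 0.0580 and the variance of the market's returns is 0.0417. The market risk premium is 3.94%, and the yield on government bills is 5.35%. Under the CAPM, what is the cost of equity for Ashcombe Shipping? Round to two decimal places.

β = Cov(R_i, R_m) / Var(R_m) = 0.0580 / 0.0417 = 1.3909
E(R) = R_f + β × MRP = 5.35% + 1.3909 × 3.94% = 10.83%

10.83%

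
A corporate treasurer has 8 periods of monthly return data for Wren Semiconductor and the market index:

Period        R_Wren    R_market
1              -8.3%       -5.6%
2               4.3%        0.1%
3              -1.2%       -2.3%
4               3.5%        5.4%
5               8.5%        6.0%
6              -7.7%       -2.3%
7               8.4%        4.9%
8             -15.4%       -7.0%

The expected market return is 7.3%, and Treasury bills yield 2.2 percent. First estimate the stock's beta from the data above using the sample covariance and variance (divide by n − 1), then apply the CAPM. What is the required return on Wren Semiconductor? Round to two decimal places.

10.29%

Mean R_i = (-8.3 + 4.3 − 1.2 + 3.5 + 8.5 − 7.7 + 8.4 − 15.4) / 8 = -0.9875%
Mean R_m = (-5.6 + 0.1 − 2.3 + 5.4 + 6.0 − 2.3 + 4.9 − 7.0) / 8 = -0.1000%
Σ(R_i − R̄_i)(R_m − R̄_m) = 285.4500  ⇒  Cov = 285.4500 / 7 = 40.7786
Σ(R_m − R̄_m)² = 180.0400  ⇒  Var(R_m) = 180.0400 / 7 = 25.7200
β = Cov / Var(R_m) = 40.7786 / 25.7200 = 1.5855
MRP = 7.3% − 2.2% = 5.10%
E(R) = R_f + β × MRP = 2.2% + 1.5855 × 5.1% = 10.29%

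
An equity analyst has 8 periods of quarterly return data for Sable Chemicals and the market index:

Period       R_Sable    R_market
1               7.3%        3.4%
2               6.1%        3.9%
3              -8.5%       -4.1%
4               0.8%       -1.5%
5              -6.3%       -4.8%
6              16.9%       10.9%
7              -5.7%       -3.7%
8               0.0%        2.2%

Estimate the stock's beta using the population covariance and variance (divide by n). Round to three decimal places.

Mean R_i = (7.3 + 6.1 − 8.5 + 0.8 − 6.3 + 16.9 − 5.7 + 0.0) / 8 = 1.3250%
Mean R_m = (3.4 + 3.9 − 4.1 − 1.5 − 4.8 + 10.9 − 3.7 + 2.2) / 8 = 0.7875%
Σ(R_i − R̄_i)(R_m − R̄_m) = 309.4525  ⇒  Cov = 309.4525 / 8 = 38.6816
Σ(R_m − R̄_m)² = 201.2488  ⇒  Var(R_m) = 201.2488 / 8 = 25.1561
β = Cov / Var(R_m) = 38.6816 / 25.1561 = 1.5377

1.538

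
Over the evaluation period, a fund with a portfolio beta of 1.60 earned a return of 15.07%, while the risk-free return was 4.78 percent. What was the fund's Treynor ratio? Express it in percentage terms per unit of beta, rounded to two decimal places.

6.43%

Treynor = (R_P − R_f) / β_P = (15.07% − 4.78%) / 1.6000 = 10.29% / 1.6000 = 6.43%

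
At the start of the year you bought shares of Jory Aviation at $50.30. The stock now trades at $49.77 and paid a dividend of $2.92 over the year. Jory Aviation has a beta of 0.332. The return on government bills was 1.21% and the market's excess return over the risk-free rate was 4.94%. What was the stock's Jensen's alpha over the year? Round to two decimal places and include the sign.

+1.90%

Realised HPR = (P1 + D1 − P0) / P0 = (49.77 + 2.92 − 50.30) / 50.30 = 2.39 / 50.30 = 4.7515%
CAPM required = R_f + β·MRP = 1.21% + 0.332 × 4.94% = 2.85008%
α = realised − required = 4.7515% − 2.85008% = +1.90%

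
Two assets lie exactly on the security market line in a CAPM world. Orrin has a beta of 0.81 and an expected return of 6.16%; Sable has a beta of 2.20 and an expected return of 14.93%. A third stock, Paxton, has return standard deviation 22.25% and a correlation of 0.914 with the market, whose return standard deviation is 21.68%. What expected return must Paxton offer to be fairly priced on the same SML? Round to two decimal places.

MRP = (14.93% − 6.16%) / (2.20 − 0.81) = 6.3094%
R_f = 6.16% − 0.81 × 6.3094% = 1.0494%
β_Paxton = ρ·σ_i/σ_m = 0.914 × 22.25 / 21.68 = 0.9380
E(R_Paxton) = R_f + β × MRP = 1.0494% + 0.9380 × 6.3094% = 6.97%

6.97%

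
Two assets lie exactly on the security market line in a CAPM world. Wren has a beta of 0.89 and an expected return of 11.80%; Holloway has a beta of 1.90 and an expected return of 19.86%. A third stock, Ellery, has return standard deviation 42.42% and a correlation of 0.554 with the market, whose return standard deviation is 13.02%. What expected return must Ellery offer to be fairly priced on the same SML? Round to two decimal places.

19.10%

MRP = (19.86% − 11.80%) / (1.90 − 0.89) = 7.9802%
R_f = 11.80% − 0.89 × 7.9802% = 4.6976%
β_Ellery = ρ·σ_i/σ_m = 0.554 × 42.42 / 13.02 = 1.8050
E(R_Ellery) = R_f + β × MRP = 4.6976% + 1.8050 × 7.9802% = 19.10%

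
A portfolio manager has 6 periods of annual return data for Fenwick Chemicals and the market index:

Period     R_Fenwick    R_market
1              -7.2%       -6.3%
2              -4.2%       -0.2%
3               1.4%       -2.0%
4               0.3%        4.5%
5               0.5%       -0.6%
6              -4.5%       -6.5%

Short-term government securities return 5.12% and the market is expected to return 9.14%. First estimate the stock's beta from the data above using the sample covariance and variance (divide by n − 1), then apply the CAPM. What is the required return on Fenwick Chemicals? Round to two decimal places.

7.38%

Mean R_i = (-7.2 − 4.2 + 1.4 + 0.3 + 0.5 − 4.5) / 6 = -2.2833%
Mean R_m = (-6.3 − 0.2 − 2.0 + 4.5 − 0.6 − 6.5) / 6 = -1.8500%
Σ(R_i − R̄_i)(R_m − R̄_m) = 48.3550  ⇒  Cov = 48.3550 / 5 = 9.6710
Σ(R_m − R̄_m)² = 86.0550  ⇒  Var(R_m) = 86.0550 / 5 = 17.2110
β = Cov / Var(R_m) = 9.6710 / 17.2110 = 0.5619
MRP = 9.14% − 5.12% = 4.02%
E(R) = R_f + β × MRP = 5.12% + 0.5619 × 4.02% = 7.38%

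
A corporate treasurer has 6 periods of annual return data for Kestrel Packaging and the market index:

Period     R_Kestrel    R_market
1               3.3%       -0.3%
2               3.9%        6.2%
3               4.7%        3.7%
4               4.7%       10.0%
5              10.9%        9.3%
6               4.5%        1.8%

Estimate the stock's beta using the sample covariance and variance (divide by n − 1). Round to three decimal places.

0.393

Mean R_i = (3.3 + 3.9 + 4.7 + 4.7 + 10.9 + 4.5) / 6 = 5.3333%
Mean R_m = (-0.3 + 6.2 + 3.7 + 10.0 + 9.3 + 1.8) / 6 = 5.1167%
Σ(R_i − R̄_i)(R_m − R̄_m) = 33.3167  ⇒  Cov = 33.3167 / 5 = 6.6633
Σ(R_m − R̄_m)² = 84.8683  ⇒  Var(R_m) = 84.8683 / 5 = 16.9737
β = Cov / Var(R_m) = 6.6633 / 16.9737 = 0.3926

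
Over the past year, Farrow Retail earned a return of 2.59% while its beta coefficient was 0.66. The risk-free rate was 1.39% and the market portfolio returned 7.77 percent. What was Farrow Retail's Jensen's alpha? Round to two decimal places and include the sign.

Market excess return = 7.77% − 1.39% = 6.38%
CAPM benchmark = R_f + β(R_m − R_f) = 1.39% + 0.66 × 6.38% = 5.6008%
α = actual − benchmark = 2.59% − 5.6008% = -3.01%

-3.01%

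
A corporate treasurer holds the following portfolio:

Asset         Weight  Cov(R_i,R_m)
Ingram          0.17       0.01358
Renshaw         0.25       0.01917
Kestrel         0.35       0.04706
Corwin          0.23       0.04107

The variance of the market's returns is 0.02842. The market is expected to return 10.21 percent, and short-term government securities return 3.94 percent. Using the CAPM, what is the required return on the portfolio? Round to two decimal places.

β_Ingram = 0.01358 / 0.02842 = 0.4778
β_Renshaw = 0.01917 / 0.02842 = 0.6745
β_Kestrel = 0.04706 / 0.02842 = 1.6559
β_Corwin = 0.04107 / 0.02842 = 1.4451
β_P = Σ w_i β_i = 0.17×0.4778 + 0.25×0.6745 + 0.35×1.6559 + 0.23×1.4451 = 1.1618
MRP = 10.21% − 3.94% = 6.27%
E(R_P) = R_f + β_P × MRP = 3.94% + 1.1618 × 6.27% = 11.22%

11.22%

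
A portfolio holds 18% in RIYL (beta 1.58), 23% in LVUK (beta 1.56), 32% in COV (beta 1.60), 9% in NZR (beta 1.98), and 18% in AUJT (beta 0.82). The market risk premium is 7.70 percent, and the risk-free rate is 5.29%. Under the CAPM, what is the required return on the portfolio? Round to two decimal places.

β_P = Σ w_i β_i = 0.18×1.58 + 0.23×1.56 + 0.32×1.60 + 0.09×1.98 + 0.18×0.82 = 1.4810
E(R_P) = R_f + β_P × MRP = 5.29% + 1.4810 × 7.70% = 16.69%

16.69%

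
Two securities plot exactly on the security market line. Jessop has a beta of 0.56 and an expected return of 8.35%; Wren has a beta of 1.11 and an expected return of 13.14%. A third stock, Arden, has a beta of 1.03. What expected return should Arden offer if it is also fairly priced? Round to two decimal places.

MRP (SML slope) = (13.14% − 8.35%) / (1.11 − 0.56) = 4.79% / 0.55 = 8.7091%
R_f (intercept) = 8.35% − 0.56 × 8.7091% = 3.4729%
E(R_Arden) = R_f + β × MRP = 3.4729% + 1.03 × 8.7091% = 12.44%

12.44%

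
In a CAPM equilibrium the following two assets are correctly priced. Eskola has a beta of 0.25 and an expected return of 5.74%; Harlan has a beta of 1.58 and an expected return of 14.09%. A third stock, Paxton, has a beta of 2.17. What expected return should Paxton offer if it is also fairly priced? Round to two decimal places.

17.79%

MRP (SML slope) = (14.09% − 5.74%) / (1.58 − 0.25) = 8.35% / 1.33 = 6.2782%
R_f (intercept) = 5.74% − 0.25 × 6.2782% = 4.1705%
E(R_Paxton) = R_f + β × MRP = 4.1705% + 2.17 × 6.2782% = 17.79%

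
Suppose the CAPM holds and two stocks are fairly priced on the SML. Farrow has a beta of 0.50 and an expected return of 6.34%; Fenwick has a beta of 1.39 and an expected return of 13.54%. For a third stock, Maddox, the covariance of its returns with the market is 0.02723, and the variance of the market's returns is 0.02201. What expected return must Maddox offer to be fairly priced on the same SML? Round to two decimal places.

MRP = (13.54% − 6.34%) / (1.39 − 0.50) = 8.0899%
R_f = 6.34% − 0.50 × 8.0899% = 2.2951%
β_Maddox = Cov / Var(R_m) = 0.02723 / 0.02201 = 1.2372
E(R_Maddox) = R_f + β × MRP = 2.2951% + 1.2372 × 8.0899% = 12.30%

12.30%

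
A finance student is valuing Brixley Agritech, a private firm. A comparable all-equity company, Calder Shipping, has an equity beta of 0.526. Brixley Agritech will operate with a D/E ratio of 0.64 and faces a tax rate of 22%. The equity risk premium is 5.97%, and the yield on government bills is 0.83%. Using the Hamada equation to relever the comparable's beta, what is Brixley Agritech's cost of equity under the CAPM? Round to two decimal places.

β_L = β_U × [1 + (1 − t)(D/E)] = 0.526 × [1 + (1 − 0.22) × 0.64]
    = 0.526 × [1 + 0.78 × 0.64] = 0.526 × 1.4992 = 0.7886
E(R) = R_f + β_L × MRP = 0.83% + 0.7886 × 5.97% = 5.54%

5.54%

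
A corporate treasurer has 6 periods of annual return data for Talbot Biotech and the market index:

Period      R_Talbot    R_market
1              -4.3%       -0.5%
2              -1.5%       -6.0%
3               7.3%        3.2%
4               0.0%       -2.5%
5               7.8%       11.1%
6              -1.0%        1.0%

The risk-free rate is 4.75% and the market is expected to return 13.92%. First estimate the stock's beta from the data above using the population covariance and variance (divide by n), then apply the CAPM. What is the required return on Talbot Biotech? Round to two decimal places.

10.75%

Mean R_i = (-4.3 − 1.5 + 7.3 + 0.0 + 7.8 − 1.0) / 6 = 1.3833%
Mean R_m = (-0.5 − 6.0 + 3.2 − 2.5 + 11.1 + 1.0) / 6 = 1.0500%
Σ(R_i − R̄_i)(R_m − R̄_m) = 111.3750  ⇒  Cov = 111.3750 / 6 = 18.5625
Σ(R_m − R̄_m)² = 170.3350  ⇒  Var(R_m) = 170.3350 / 6 = 28.3892
β = Cov / Var(R_m) = 18.5625 / 28.3892 = 0.6539
MRP = 13.92% − 4.75% = 9.17%
E(R) = R_f + β × MRP = 4.75% + 0.6539 × 9.17% = 10.75%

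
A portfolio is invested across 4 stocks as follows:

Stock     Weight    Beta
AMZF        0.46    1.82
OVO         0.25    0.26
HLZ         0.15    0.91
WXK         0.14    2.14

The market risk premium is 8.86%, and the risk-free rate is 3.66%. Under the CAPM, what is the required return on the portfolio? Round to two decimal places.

β_P = Σ w_i β_i = 0.46×1.82 + 0.25×0.26 + 0.15×0.91 + 0.14×2.14 = 1.3383
E(R_P) = R_f + β_P × MRP = 3.66% + 1.3383 × 8.86% = 15.52%

15.52%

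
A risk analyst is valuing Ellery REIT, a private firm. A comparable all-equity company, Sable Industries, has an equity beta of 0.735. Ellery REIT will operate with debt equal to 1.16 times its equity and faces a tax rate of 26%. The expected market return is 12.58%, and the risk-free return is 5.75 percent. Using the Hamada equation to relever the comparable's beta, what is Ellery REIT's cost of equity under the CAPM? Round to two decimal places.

β_L = β_U × [1 + (1 − t)(D/E)] = 0.735 × [1 + (1 − 0.26) × 1.16]
    = 0.735 × [1 + 0.74 × 1.16] = 0.735 × 1.8584 = 1.3659
MRP = 12.58% − 5.75% = 6.83%
E(R) = R_f + β_L × MRP = 5.75% + 1.3659 × 6.83% = 15.08%

15.08%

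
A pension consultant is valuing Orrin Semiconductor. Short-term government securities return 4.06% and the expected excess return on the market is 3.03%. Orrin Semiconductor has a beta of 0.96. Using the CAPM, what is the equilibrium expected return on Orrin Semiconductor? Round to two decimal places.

E(R) = R_f + β × MRP = 4.06% + 0.96 × 3.03% = 6.97%

6.97%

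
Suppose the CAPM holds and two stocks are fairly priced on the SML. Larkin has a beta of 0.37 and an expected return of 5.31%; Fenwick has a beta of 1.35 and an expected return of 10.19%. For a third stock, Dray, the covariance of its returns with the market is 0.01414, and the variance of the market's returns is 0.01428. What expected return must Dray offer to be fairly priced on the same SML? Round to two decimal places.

8.40%

MRP = (10.19% − 5.31%) / (1.35 − 0.37) = 4.9796%
R_f = 5.31% − 0.37 × 4.9796% = 3.4675%
β_Dray = Cov / Var(R_m) = 0.01414 / 0.01428 = 0.9902
E(R_Dray) = R_f + β × MRP = 3.4675% + 0.9902 × 4.9796% = 8.40%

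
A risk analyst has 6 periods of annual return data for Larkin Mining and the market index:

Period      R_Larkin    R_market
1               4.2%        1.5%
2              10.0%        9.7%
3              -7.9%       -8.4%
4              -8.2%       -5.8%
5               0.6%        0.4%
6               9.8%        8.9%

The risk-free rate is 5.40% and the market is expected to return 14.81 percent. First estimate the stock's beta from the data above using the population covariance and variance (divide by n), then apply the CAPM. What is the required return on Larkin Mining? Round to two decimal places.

Mean R_i = (4.2 + 10.0 − 7.9 − 8.2 + 0.6 + 9.8) / 6 = 1.4167%
Mean R_m = (1.5 + 9.7 − 8.4 − 5.8 + 0.4 + 8.9) / 6 = 1.0500%
Σ(R_i − R̄_i)(R_m − R̄_m) = 295.7550  ⇒  Cov = 295.7550 / 6 = 49.2925
Σ(R_m − R̄_m)² = 273.2950  ⇒  Var(R_m) = 273.2950 / 6 = 45.5492
β = Cov / Var(R_m) = 49.2925 / 45.5492 = 1.0822
MRP = 14.81% − 5.40% = 9.41%
E(R) = R_f + β × MRP = 5.40% + 1.0822 × 9.41% = 15.58%

15.58%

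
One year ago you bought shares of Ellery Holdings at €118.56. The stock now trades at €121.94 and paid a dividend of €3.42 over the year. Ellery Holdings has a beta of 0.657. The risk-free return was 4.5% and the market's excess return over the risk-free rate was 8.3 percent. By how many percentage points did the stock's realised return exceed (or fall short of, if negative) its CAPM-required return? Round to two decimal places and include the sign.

-4.22%

Realised HPR = (P1 + D1 − P0) / P0 = (121.94 + 3.42 − 118.56) / 118.56 = 6.80 / 118.56 = 5.7355%
CAPM required = R_f + β·MRP = 4.5% + 0.657 × 8.3% = 9.9531%
α = realised − required = 5.7355% − 9.9531% = -4.22%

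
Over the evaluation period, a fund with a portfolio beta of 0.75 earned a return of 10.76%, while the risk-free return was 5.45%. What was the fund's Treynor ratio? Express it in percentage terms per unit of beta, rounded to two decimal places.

7.08%

Treynor = (R_P − R_f) / β_P = (10.76% − 5.45%) / 0.7500 = 5.31% / 0.7500 = 7.08%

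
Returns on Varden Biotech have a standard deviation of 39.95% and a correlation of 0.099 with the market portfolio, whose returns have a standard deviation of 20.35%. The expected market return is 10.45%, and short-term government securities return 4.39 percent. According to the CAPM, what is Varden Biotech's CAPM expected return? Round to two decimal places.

β = ρ × σ_i / σ_m = 0.099 × 39.95% / 20.35% = 0.1944
MRP = 10.45% − 4.39% = 6.06%
E(R) = 4.39% + 0.1944 × 6.06% = 5.57%

5.57%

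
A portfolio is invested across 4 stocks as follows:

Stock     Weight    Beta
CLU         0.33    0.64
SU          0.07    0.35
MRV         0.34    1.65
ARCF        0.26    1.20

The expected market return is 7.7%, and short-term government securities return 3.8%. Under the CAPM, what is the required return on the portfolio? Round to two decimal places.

β_P = Σ w_i β_i = 0.33×0.64 + 0.07×0.35 + 0.34×1.65 + 0.26×1.20 = 1.1087
MRP = 7.7% − 3.8% = 3.90%
E(R_P) = R_f + β_P × MRP = 3.8% + 1.1087 × 3.9% = 8.12%

8.12%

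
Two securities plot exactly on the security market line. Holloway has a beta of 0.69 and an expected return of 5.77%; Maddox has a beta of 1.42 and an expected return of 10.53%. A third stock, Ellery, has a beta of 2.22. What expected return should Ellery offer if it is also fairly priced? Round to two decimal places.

MRP (SML slope) = (10.53% − 5.77%) / (1.42 − 0.69) = 4.76% / 0.73 = 6.5205%
R_f (intercept) = 5.77% − 0.69 × 6.5205% = 1.2709%
E(R_Ellery) = R_f + β × MRP = 1.2709% + 2.22 × 6.5205% = 15.75%

15.75%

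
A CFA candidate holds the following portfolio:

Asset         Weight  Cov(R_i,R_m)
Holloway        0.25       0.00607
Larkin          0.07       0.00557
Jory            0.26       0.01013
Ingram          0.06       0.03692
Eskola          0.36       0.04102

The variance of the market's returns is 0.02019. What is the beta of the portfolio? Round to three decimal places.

1.066

β_Holloway = 0.00607 / 0.02019 = 0.3006
β_Larkin = 0.00557 / 0.02019 = 0.2759
β_Jory = 0.01013 / 0.02019 = 0.5017
β_Ingram = 0.03692 / 0.02019 = 1.8286
β_Eskola = 0.04102 / 0.02019 = 2.0317
β_P = Σ w_i β_i = 0.25×0.3006 + 0.07×0.2759 + 0.26×0.5017 + 0.06×1.8286 + 0.36×2.0317 = 1.0660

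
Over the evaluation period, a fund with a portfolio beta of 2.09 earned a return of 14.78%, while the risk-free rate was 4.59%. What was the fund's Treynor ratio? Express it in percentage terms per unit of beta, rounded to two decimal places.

Treynor = (R_P − R_f) / β_P = (14.78% − 4.59%) / 2.0900 = 10.19% / 2.0900 = 4.88%

4.88%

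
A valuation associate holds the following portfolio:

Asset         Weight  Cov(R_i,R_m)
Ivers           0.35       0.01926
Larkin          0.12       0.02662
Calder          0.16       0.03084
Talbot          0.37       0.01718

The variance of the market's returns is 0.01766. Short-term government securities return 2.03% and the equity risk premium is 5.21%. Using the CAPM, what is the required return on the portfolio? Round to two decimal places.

8.29%

β_Ivers = 0.01926 / 0.01766 = 1.0906
β_Larkin = 0.02662 / 0.01766 = 1.5074
β_Calder = 0.03084 / 0.01766 = 1.7463
β_Talbot = 0.01718 / 0.01766 = 0.9728
β_P = Σ w_i β_i = 0.35×1.0906 + 0.12×1.5074 + 0.16×1.7463 + 0.37×0.9728 = 1.2019
E(R_P) = R_f + β_P × MRP = 2.03% + 1.2019 × 5.21% = 8.29%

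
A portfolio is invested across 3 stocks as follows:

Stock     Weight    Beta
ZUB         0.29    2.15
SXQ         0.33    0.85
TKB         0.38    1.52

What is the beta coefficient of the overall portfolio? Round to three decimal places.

1.482

β_P = Σ w_i β_i = 0.29×2.15 + 0.33×0.85 + 0.38×1.52 = 1.4816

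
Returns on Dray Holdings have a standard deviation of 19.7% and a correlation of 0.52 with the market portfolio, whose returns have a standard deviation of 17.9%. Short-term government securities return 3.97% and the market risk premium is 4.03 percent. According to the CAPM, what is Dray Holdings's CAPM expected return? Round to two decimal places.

6.28%

β = ρ × σ_i / σ_m = 0.52 × 19.7% / 17.9% = 0.5723
E(R) = 3.97% + 0.5723 × 4.03% = 6.28%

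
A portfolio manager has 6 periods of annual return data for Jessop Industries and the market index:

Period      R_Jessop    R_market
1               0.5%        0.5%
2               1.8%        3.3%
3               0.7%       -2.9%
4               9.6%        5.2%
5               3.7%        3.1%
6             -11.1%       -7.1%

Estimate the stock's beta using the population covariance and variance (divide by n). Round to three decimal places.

1.346

Mean R_i = (0.5 + 1.8 + 0.7 + 9.6 + 3.7 − 11.1) / 6 = 0.8667%
Mean R_m = (0.5 + 3.3 − 2.9 + 5.2 + 3.1 − 7.1) / 6 = 0.3500%
Σ(R_i − R̄_i)(R_m − R̄_m) = 142.5400  ⇒  Cov = 142.5400 / 6 = 23.7567
Σ(R_m − R̄_m)² = 105.8750  ⇒  Var(R_m) = 105.8750 / 6 = 17.6458
β = Cov / Var(R_m) = 23.7567 / 17.6458 = 1.3463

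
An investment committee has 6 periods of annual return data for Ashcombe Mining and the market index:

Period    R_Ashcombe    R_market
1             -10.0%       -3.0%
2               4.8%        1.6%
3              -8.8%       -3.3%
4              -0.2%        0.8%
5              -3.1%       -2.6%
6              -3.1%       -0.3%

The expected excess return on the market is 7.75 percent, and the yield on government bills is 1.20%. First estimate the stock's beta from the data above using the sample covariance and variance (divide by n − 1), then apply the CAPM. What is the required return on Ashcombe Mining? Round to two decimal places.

Mean R_i = (-10.0 + 4.8 − 8.8 − 0.2 − 3.1 − 3.1) / 6 = -3.4000%
Mean R_m = (-3.0 + 1.6 − 3.3 + 0.8 − 2.6 − 0.3) / 6 = -1.1333%
Σ(R_i − R̄_i)(R_m − R̄_m) = 52.4300  ⇒  Cov = 52.4300 / 5 = 10.4860
Σ(R_m − R̄_m)² = 22.2333  ⇒  Var(R_m) = 22.2333 / 5 = 4.4467
β = Cov / Var(R_m) = 10.4860 / 4.4467 = 2.3582
E(R) = R_f + β × MRP = 1.20% + 2.3582 × 7.75% = 19.48%

19.48%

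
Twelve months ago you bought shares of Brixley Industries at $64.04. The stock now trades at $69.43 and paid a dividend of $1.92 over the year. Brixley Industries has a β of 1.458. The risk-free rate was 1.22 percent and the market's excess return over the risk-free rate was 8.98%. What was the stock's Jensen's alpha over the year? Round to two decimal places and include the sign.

-2.90%

Realised HPR = (P1 + D1 − P0) / P0 = (69.43 + 1.92 − 64.04) / 64.04 = 7.31 / 64.04 = 11.4147%
CAPM required = R_f + β·MRP = 1.22% + 1.458 × 8.98% = 14.31284%
α = realised − required = 11.4147% − 14.31284% = -2.90%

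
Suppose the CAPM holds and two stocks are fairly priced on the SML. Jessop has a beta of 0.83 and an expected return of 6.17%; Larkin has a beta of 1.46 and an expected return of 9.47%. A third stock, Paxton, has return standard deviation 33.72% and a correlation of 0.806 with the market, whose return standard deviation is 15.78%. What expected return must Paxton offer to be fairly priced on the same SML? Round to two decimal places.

MRP = (9.47% − 6.17%) / (1.46 − 0.83) = 5.2381%
R_f = 6.17% − 0.83 × 5.2381% = 1.8224%
β_Paxton = ρ·σ_i/σ_m = 0.806 × 33.72 / 15.78 = 1.7223
E(R_Paxton) = R_f + β × MRP = 1.8224% + 1.7223 × 5.2381% = 10.84%

10.84%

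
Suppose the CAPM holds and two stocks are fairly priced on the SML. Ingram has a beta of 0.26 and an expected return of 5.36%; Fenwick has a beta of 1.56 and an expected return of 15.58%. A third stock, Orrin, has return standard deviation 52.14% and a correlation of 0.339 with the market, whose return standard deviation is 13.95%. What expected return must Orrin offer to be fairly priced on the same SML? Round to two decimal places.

MRP = (15.58% − 5.36%) / (1.56 − 0.26) = 7.8615%
R_f = 5.36% − 0.26 × 7.8615% = 3.3160%
β_Orrin = ρ·σ_i/σ_m = 0.339 × 52.14 / 13.95 = 1.2671
E(R_Orrin) = R_f + β × MRP = 3.3160% + 1.2671 × 7.8615% = 13.28%

13.28%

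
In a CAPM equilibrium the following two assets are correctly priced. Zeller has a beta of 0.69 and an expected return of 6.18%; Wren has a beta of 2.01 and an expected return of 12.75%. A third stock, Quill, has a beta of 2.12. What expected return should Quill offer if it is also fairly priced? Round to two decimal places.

MRP (SML slope) = (12.75% − 6.18%) / (2.01 − 0.69) = 6.57% / 1.32 = 4.9773%
R_f (intercept) = 6.18% − 0.69 × 4.9773% = 2.7457%
E(R_Quill) = R_f + β × MRP = 2.7457% + 2.12 × 4.9773% = 13.30%

13.30%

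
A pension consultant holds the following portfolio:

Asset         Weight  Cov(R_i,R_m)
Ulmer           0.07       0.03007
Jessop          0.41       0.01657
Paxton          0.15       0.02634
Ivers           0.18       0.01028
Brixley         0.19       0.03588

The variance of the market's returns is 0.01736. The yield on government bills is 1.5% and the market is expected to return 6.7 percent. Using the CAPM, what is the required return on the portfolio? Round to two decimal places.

7.95%

β_Ulmer = 0.03007 / 0.01736 = 1.7321
β_Jessop = 0.01657 / 0.01736 = 0.9545
β_Paxton = 0.02634 / 0.01736 = 1.5173
β_Ivers = 0.01028 / 0.01736 = 0.5922
β_Brixley = 0.03588 / 0.01736 = 2.0668
β_P = Σ w_i β_i = 0.07×1.7321 + 0.41×0.9545 + 0.15×1.5173 + 0.18×0.5922 + 0.19×2.0668 = 1.2395
MRP = 6.7% − 1.5% = 5.20%
E(R_P) = R_f + β_P × MRP = 1.5% + 1.2395 × 5.2% = 7.95%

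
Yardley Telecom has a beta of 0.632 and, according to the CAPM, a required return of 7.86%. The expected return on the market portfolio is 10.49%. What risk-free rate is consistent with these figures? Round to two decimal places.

E(R) = R_f + β(E(R_m) − R_f) = R_f(1 − β) + β·E(R_m)
7.86% = R_f × (1 − 0.632) + 0.632 × 10.49%
7.86% = R_f × 0.368 + 6.62968%
R_f = (7.86% − 6.62968%) / 0.368 = 3.34%

3.34%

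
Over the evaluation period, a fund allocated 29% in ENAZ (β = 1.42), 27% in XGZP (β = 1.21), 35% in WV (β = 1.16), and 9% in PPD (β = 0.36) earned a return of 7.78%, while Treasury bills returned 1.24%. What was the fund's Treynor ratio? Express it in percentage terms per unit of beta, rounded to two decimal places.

5.56%

β_P = 0.29×1.42 + 0.27×1.21 + 0.35×1.16 + 0.09×0.36 = 1.1769
Treynor = (R_P − R_f) / β_P = (7.78% − 1.24%) / 1.1769 = 6.54% / 1.1769 = 5.56%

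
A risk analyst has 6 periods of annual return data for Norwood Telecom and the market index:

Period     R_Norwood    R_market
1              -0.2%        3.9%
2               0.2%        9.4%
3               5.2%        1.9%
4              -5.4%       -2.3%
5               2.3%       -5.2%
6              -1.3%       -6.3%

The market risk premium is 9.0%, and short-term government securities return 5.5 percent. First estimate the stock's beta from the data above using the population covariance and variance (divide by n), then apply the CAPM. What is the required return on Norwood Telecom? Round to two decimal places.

Mean R_i = (-0.2 + 0.2 + 5.2 − 5.4 + 2.3 − 1.3) / 6 = 0.1333%
Mean R_m = (3.9 + 9.4 + 1.9 − 2.3 − 5.2 − 6.3) / 6 = 0.2333%
Σ(R_i − R̄_i)(R_m − R̄_m) = 19.4433  ⇒  Cov = 19.4433 / 6 = 3.2406
Σ(R_m − R̄_m)² = 178.8733  ⇒  Var(R_m) = 178.8733 / 6 = 29.8122
β = Cov / Var(R_m) = 3.2406 / 29.8122 = 0.1087
E(R) = R_f + β × MRP = 5.5% + 0.1087 × 9.0% = 6.48%

6.48%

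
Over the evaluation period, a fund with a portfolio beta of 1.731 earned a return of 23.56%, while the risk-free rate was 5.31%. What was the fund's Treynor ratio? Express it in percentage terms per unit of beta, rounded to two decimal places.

10.54%

Treynor = (R_P − R_f) / β_P = (23.56% − 5.31%) / 1.7310 = 18.25% / 1.7310 = 10.54%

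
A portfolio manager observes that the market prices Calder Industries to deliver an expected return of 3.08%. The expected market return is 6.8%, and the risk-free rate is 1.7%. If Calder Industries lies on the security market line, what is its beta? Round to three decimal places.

0.271

MRP = 6.8% − 1.7% = 5.10%
β = (E(R) − R_f) / MRP = (3.08% − 1.7%) / 5.1% = 1.38% / 5.1% = 0.271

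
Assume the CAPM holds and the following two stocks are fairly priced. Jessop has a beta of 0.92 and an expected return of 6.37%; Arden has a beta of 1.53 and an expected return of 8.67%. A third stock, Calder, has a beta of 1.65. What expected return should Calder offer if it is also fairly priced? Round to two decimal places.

9.12%

MRP (SML slope) = (8.67% − 6.37%) / (1.53 − 0.92) = 2.30% / 0.61 = 3.7705%
R_f (intercept) = 6.37% − 0.92 × 3.7705% = 2.9011%
E(R_Calder) = R_f + β × MRP = 2.9011% + 1.65 × 3.7705% = 9.12%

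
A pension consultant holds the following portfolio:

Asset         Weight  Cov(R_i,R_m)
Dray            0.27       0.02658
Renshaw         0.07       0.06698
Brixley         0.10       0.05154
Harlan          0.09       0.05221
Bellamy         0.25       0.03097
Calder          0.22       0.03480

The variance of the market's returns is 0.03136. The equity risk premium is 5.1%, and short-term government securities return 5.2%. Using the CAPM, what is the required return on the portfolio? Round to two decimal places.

11.24%

β_Dray = 0.02658 / 0.03136 = 0.8476
β_Renshaw = 0.06698 / 0.03136 = 2.1358
β_Brixley = 0.05154 / 0.03136 = 1.6435
β_Harlan = 0.05221 / 0.03136 = 1.6649
β_Bellamy = 0.03097 / 0.03136 = 0.9876
β_Calder = 0.03480 / 0.03136 = 1.1097
β_P = Σ w_i β_i = 0.27×0.8476 + 0.07×2.1358 + 0.10×1.6435 + 0.09×1.6649 + 0.25×0.9876 + 0.22×1.1097 = 1.1836
E(R_P) = R_f + β_P × MRP = 5.2% + 1.1836 × 5.1% = 11.24%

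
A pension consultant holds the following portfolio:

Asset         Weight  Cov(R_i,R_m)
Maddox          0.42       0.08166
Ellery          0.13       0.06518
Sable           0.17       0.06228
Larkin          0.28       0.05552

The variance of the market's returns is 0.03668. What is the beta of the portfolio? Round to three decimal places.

β_Maddox = 0.08166 / 0.03668 = 2.2263
β_Ellery = 0.06518 / 0.03668 = 1.7770
β_Sable = 0.06228 / 0.03668 = 1.6979
β_Larkin = 0.05552 / 0.03668 = 1.5136
β_P = Σ w_i β_i = 0.42×2.2263 + 0.13×1.7770 + 0.17×1.6979 + 0.28×1.5136 = 1.8785

1.879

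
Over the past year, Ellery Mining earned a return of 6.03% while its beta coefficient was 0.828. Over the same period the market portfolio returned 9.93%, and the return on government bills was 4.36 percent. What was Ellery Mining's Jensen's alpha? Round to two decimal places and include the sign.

Market excess return = 9.93% − 4.36% = 5.57%
CAPM benchmark = R_f + β(R_m − R_f) = 4.36% + 0.828 × 5.57% = 8.97196%
α = actual − benchmark = 6.03% − 8.97196% = -2.94%

-2.94%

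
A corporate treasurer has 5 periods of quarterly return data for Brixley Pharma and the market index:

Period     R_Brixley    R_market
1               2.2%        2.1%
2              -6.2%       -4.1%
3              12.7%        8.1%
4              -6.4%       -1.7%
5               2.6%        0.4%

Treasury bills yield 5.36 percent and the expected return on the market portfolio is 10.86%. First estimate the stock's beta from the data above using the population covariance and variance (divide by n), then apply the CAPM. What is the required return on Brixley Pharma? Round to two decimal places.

Mean R_i = (2.2 − 6.2 + 12.7 − 6.4 + 2.6) / 5 = 0.9800%
Mean R_m = (2.1 − 4.1 + 8.1 − 1.7 + 0.4) / 5 = 0.9600%
Σ(R_i − R̄_i)(R_m − R̄_m) = 140.1260  ⇒  Cov = 140.1260 / 5 = 28.0252
Σ(R_m − R̄_m)² = 85.2720  ⇒  Var(R_m) = 85.2720 / 5 = 17.0544
β = Cov / Var(R_m) = 28.0252 / 17.0544 = 1.6433
MRP = 10.86% − 5.36% = 5.50%
E(R) = R_f + β × MRP = 5.36% + 1.6433 × 5.50% = 14.40%

14.40%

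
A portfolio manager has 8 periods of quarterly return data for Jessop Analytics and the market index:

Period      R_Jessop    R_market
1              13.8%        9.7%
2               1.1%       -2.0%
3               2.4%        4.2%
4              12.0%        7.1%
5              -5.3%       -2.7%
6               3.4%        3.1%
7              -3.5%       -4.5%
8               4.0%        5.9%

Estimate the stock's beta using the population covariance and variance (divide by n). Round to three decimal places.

1.188

Mean R_i = (13.8 + 1.1 + 2.4 + 12.0 − 5.3 + 3.4 − 3.5 + 4.0) / 8 = 3.4875%
Mean R_m = (9.7 − 2.0 + 4.2 + 7.1 − 2.7 + 3.1 − 4.5 + 5.9) / 8 = 2.6000%
Σ(R_i − R̄_i)(R_m − R̄_m) = 218.6000  ⇒  Cov = 218.6000 / 8 = 27.3250
Σ(R_m − R̄_m)² = 184.0200  ⇒  Var(R_m) = 184.0200 / 8 = 23.0025
β = Cov / Var(R_m) = 27.3250 / 23.0025 = 1.1879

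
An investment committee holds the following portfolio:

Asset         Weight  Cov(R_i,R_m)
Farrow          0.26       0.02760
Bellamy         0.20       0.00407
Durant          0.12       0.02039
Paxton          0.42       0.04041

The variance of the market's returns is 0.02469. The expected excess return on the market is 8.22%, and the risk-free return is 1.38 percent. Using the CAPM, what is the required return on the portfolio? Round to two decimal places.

β_Farrow = 0.02760 / 0.02469 = 1.1179
β_Bellamy = 0.00407 / 0.02469 = 0.1648
β_Durant = 0.02039 / 0.02469 = 0.8258
β_Paxton = 0.04041 / 0.02469 = 1.6367
β_P = Σ w_i β_i = 0.26×1.1179 + 0.20×0.1648 + 0.12×0.8258 + 0.42×1.6367 = 1.1101
E(R_P) = R_f + β_P × MRP = 1.38% + 1.1101 × 8.22% = 10.51%

10.51%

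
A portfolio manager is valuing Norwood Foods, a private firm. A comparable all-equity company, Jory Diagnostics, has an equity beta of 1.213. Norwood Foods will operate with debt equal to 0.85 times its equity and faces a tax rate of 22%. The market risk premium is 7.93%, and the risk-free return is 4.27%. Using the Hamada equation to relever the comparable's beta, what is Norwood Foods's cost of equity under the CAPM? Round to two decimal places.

20.27%

β_L = β_U × [1 + (1 − t)(D/E)] = 1.213 × [1 + (1 − 0.22) × 0.85]
    = 1.213 × [1 + 0.78 × 0.85] = 1.213 × 1.6630 = 2.0172
E(R) = R_f + β_L × MRP = 4.27% + 2.0172 × 7.93% = 20.27%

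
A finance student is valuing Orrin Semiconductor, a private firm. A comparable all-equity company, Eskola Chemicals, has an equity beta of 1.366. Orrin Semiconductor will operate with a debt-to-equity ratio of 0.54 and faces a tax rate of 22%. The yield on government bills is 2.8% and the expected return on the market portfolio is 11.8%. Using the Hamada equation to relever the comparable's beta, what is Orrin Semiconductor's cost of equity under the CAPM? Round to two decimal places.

β_L = β_U × [1 + (1 − t)(D/E)] = 1.366 × [1 + (1 − 0.22) × 0.54]
    = 1.366 × [1 + 0.78 × 0.54] = 1.366 × 1.4212 = 1.9414
MRP = 11.8% − 2.8% = 9.00%
E(R) = R_f + β_L × MRP = 2.8% + 1.9414 × 9.0% = 20.27%

20.27%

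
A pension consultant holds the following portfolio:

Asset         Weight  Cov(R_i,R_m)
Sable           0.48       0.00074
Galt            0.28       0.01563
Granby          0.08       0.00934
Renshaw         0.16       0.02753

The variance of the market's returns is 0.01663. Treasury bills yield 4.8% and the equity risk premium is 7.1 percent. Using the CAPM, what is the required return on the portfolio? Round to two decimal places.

9.02%

β_Sable = 0.00074 / 0.01663 = 0.0445
β_Galt = 0.01563 / 0.01663 = 0.9399
β_Granby = 0.00934 / 0.01663 = 0.5616
β_Renshaw = 0.02753 / 0.01663 = 1.6554
β_P = Σ w_i β_i = 0.48×0.0445 + 0.28×0.9399 + 0.08×0.5616 + 0.16×1.6554 = 0.5943
E(R_P) = R_f + β_P × MRP = 4.8% + 0.5943 × 7.1% = 9.02%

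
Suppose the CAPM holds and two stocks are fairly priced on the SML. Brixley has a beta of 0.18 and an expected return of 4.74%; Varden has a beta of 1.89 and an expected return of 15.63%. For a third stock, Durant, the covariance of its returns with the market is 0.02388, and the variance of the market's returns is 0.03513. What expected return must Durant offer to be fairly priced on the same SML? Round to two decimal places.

7.92%

MRP = (15.63% − 4.74%) / (1.89 − 0.18) = 6.3684%
R_f = 4.74% − 0.18 × 6.3684% = 3.5937%
β_Durant = Cov / Var(R_m) = 0.02388 / 0.03513 = 0.6798
E(R_Durant) = R_f + β × MRP = 3.5937% + 0.6798 × 6.3684% = 7.92%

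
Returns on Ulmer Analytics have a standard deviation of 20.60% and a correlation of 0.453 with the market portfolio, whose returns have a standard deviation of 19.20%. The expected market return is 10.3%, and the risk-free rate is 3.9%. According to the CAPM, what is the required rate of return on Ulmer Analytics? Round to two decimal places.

β = ρ × σ_i / σ_m = 0.453 × 20.60% / 19.20% = 0.4860
MRP = 10.3% − 3.9% = 6.40%
E(R) = 3.9% + 0.4860 × 6.4% = 7.01%

7.01%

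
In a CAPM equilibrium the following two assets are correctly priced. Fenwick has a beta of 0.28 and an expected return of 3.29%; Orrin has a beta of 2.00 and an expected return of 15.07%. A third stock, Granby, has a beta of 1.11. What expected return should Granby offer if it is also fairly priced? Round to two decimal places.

8.97%

MRP (SML slope) = (15.07% − 3.29%) / (2.00 − 0.28) = 11.78% / 1.72 = 6.8488%
R_f (intercept) = 3.29% − 0.28 × 6.8488% = 1.3723%
E(R_Granby) = R_f + β × MRP = 1.3723% + 1.11 × 6.8488% = 8.97%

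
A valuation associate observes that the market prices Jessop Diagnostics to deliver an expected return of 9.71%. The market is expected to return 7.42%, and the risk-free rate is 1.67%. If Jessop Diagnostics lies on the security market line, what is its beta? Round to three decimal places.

MRP = 7.42% − 1.67% = 5.75%
β = (E(R) − R_f) / MRP = (9.71% − 1.67%) / 5.75% = 8.04% / 5.75% = 1.398

1.398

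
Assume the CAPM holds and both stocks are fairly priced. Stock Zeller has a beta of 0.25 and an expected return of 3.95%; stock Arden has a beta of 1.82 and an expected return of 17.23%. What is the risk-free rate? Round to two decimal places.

1.84%

Both satisfy E(R) = R_f + β·MRP, so the slope of the SML is
MRP = (17.23% − 3.95%) / (1.82 − 0.25) = 13.28% / 1.57 = 8.4586%
R_f = E(R_Zeller) − β_Zeller·MRP = 3.95% − 0.25 × 8.4586% = 1.8354%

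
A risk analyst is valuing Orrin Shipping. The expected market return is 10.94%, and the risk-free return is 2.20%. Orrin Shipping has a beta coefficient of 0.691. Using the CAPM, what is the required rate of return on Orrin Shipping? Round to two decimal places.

8.24%

Market risk premium = E(R_m) − R_f = 10.94% − 2.20% = 8.74%
E(R) = R_f + β × MRP = 2.20% + 0.691 × 8.74% = 8.24%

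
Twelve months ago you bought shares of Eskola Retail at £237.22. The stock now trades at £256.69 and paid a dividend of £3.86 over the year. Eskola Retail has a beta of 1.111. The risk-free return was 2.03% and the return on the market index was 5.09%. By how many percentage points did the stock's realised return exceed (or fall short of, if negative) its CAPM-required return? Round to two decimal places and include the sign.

Realised HPR = (P1 + D1 − P0) / P0 = (256.69 + 3.86 − 237.22) / 237.22 = 23.33 / 237.22 = 9.8348%
MRP = 5.09% − 2.03% = 3.06%
CAPM required = R_f + β·MRP = 2.03% + 1.111 × 3.06% = 5.42966%
α = realised − required = 9.8348% − 5.42966% = +4.41%

+4.41%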